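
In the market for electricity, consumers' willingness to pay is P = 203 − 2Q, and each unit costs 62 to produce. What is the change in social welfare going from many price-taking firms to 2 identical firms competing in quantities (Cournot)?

Social welfare falls by 552.25

Competitive firms price at marginal cost: P = 62, giving Q = 70.5.
CS = ½·(203 − 62)·70.5 = 4970.25; PS = (62 − 62)·70.5 = 0; TS = 4970.25.
Cournot with 2 identical firms: the symmetric best-response condition is 203 − 6q = 62. Each firm produces q = 23.5, total output Q = 47, price P = 109.
CS = ½·(203 − 109)·47 = 2209; PS = (109 − 62)·47 = 2209; TS = 4418.
Change in social welfare: 4418 − 4970.25 = −552.25.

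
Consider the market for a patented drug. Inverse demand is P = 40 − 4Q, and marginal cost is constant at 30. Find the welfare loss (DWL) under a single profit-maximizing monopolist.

DWL = 3.125

Competitive firms price at marginal cost: P = 30, giving Q = 2.5.
Monopoly sets MR = MC: 40 − 8Q = 30 ⇒ Q = 1.25, P = 40 − 4·1.25 = 35.
DWL is the triangle between Q = 1.25 and Q = 2.5: ½·(2.5 − 1.25)·(35 − 30) = 3.125.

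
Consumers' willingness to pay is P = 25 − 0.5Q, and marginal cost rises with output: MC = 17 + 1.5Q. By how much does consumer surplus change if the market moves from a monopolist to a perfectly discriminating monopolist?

A monopolist chooses Q where MR = MC. MR = 25 − Q; setting this equal to 17 + 1.5Q gives Q = 3.2 and P = 23.4.
CS = ½·(25 − 23.4)·3.2 = 2.56.
With perfect price discrimination, output is the efficient level Q = 4 (where demand meets MC), but every buyer pays their willingness to pay: CS = 0 and PS = total surplus.
CS = 0.
Change in consumer surplus: 0 − 2.56 = −2.56.

CS falls by 2.56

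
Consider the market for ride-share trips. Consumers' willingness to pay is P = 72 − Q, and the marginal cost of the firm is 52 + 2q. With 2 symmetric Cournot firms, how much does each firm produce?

In a 2-firm Cournot equilibrium, symmetry and the first-order condition give q = (72 − 52)/(5) = 4. So Q = 8 and P = 64.

q_i = 4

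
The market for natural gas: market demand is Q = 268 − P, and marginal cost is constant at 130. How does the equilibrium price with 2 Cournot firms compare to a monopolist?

Cournot: P = 176; Monopoly: P = 199

Inverting demand: P = 268 − Q.
Cournot with 2 identical firms: the symmetric best-response condition is 268 − 3q = 130. Each firm produces q = 46, total output Q = 92, price P = 176.
A monopolist chooses Q where MR = MC. MR = 268 − 2Q; setting this equal to 130 gives Q = 69 and P = 199.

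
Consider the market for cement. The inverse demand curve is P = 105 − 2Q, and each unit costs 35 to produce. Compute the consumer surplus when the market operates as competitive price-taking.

Perfect competition: P = MC = 35, so 105 − 2Q = 35 and Q = 35.
CS = ½·(105 − 35)·35 = 1225.

CS = 1225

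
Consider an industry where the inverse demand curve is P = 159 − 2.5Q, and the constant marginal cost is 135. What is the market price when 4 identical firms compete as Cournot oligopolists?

In a 4-firm Cournot equilibrium, symmetry and the first-order condition give q = (159 − 135)/(12.5) = 1.92. So Q = 7.68 and P = 139.8.

P = 139.8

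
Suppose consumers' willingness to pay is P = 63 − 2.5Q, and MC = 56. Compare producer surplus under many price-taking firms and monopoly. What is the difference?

Competitive firms price at marginal cost: P = 56, giving Q = 2.8.
PS = (56 − 56)·2.8 = 0.
A monopolist chooses Q where MR = MC. MR = 63 − 5Q; setting this equal to 56 gives Q = 1.4 and P = 59.5.
PS = (59.5 − 56)·1.4 = 4.9.
Change in producer surplus: 4.9 − 0 = 4.9.

PS rises by 4.9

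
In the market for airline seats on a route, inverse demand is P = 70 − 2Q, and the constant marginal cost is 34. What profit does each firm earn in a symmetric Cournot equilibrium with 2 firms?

With 2 symmetric Cournot firms, each firm's FOC gives 70 − 6q = 34, so q = 6, Q = 2·6 = 12, and P = 46.
Each firm's profit = (46 − 34)·6 = 72.

π_i = 72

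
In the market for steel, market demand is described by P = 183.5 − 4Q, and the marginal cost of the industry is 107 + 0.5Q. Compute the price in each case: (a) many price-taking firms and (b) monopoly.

Competitive equilibrium sets price equal to marginal cost: 183.5 − 4Q = 107 + 0.5Q, so Q = 17 and P = 115.5.
A monopolist chooses Q where MR = MC. MR = 183.5 − 8Q; setting this equal to 107 + 0.5Q gives Q = 9 and P = 147.5.

Competition: P = 115.5; Monopoly: P = 147.5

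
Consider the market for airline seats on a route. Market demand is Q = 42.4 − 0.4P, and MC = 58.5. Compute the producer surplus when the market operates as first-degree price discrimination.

PS = 451.25

Inverting demand: P = 106 − 2.5Q.
With perfect price discrimination, output is the efficient level Q = 19 (where demand meets MC), but every buyer pays their willingness to pay: CS = 0 and PS = total surplus.
PS = ½·(106 − 58.5)·19 = 451.25.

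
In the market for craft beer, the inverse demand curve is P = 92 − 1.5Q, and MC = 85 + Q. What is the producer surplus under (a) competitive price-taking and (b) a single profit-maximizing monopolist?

Competition: PS = 3.92; Monopoly: PS = 6.125

Under competition P = MC: 92 − 1.5Q = 85 + Q ⇒ Q = 2.8, P = 87.8.
PS = P·Q − VC(Q) = 87.8·2.8 − (85·2.8 + ½·1·2.8²) = 3.92.
The monopolist equates marginal revenue to marginal cost: 92 − 3Q = 85 + Q, so Q = 1.75. From demand, P = 89.375.
PS = P·Q − VC(Q) = 89.375·1.75 − (85·1.75 + ½·1·1.75²) = 6.125.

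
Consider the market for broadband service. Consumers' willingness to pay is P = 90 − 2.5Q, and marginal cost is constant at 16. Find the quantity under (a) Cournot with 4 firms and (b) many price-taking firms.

With 4 symmetric Cournot firms, each firm's FOC gives 90 − 12.5q = 16, so q = 5.92, Q = 4·5.92 = 23.68, and P = 30.8.
Competitive firms price at marginal cost: P = 16, giving Q = 29.6.

Cournot: Q = 23.68; Competition: Q = 29.6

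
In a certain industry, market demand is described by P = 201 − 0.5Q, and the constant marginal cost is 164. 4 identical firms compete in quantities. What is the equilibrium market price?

P = 171.4

In a 4-firm Cournot equilibrium, symmetry and the first-order condition give q = (201 − 164)/(2.5) = 14.8. So Q = 59.2 and P = 171.4.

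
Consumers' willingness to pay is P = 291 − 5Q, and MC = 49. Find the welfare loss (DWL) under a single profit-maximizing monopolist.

Perfect competition: P = MC = 49, so 291 − 5Q = 49 and Q = 48.4.
Monopoly sets MR = MC: 291 − 10Q = 49 ⇒ Q = 24.2, P = 291 − 5·24.2 = 170.
DWL is the triangle between Q = 24.2 and Q = 48.4: ½·(48.4 − 24.2)·(170 − 49) = 1464.1.

DWL = 1464.1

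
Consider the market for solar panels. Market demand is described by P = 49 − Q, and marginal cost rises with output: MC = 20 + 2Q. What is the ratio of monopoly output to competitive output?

Q_m/Q_c = 0.75

Monopoly sets MR = MC: 49 − 2Q = 20 + 2Q ⇒ Q = 7.25, P = 49 − 7.25 = 41.75.
Competitive equilibrium sets price equal to marginal cost: 49 − Q = 20 + 2Q, so Q = 29/3 and P = 118/3.
Ratio Q_m/Q_c = 7.25/(29/3) = 0.75.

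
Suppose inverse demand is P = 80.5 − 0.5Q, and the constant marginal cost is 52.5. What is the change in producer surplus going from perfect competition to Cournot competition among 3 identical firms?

Perfect competition: P = MC = 52.5, so 80.5 − 0.5Q = 52.5 and Q = 56.
PS = (52.5 − 52.5)·56 = 0.
Cournot with 3 identical firms: the symmetric best-response condition is 80.5 − 2q = 52.5. Each firm produces q = 14, total output Q = 42, price P = 59.5.
PS = (59.5 − 52.5)·42 = 294.
Change in producer surplus: 294 − 0 = 294.

Producer surplus rises by 294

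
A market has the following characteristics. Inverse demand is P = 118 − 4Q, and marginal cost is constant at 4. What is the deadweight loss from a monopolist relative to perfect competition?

Perfect competition: P = MC = 4, so 118 − 4Q = 4 and Q = 28.5.
The monopolist equates marginal revenue to marginal cost: 118 − 8Q = 4, so Q = 14.25. From demand, P = 61.
DWL is the triangle between Q = 14.25 and Q = 28.5: ½·(28.5 − 14.25)·(61 − 4) = 406.125.

DWL = 406.125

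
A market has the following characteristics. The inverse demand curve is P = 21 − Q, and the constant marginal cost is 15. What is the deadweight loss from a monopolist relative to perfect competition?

Perfect competition: P = MC = 15, so 21 − Q = 15 and Q = 6.
A monopolist chooses Q where MR = MC. MR = 21 − 2Q; setting this equal to 15 gives Q = 3 and P = 18.
DWL is the triangle between Q = 3 and Q = 6: ½·(6 − 3)·(18 − 15) = 4.5.

DWL = 4.5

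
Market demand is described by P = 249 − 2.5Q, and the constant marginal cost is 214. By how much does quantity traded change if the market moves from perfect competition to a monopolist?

Competitive firms price at marginal cost: P = 214, giving Q = 14.
Monopoly sets MR = MC: 249 − 5Q = 214 ⇒ Q = 7, P = 249 − 2.5·7 = 231.5.
Change in quantity traded: 7 − 14 = −7.

Q falls by 7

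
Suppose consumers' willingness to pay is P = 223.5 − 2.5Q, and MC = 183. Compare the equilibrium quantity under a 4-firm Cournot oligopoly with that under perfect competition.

Cournot: Q = 12.96; Competition: Q = 16.2

With 4 symmetric Cournot firms, each firm's FOC gives 223.5 − 12.5q = 183, so q = 3.24, Q = 4·3.24 = 12.96, and P = 191.1.
Under competition P = MC = 183, so Q = (223.5 − 183)/2.5 = 16.2.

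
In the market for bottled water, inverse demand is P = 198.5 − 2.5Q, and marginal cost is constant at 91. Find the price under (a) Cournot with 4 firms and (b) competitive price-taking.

Cournot: P = 112.5; Competition: P = 91

Cournot with 4 identical firms: the symmetric best-response condition is 198.5 − 12.5q = 91. Each firm produces q = 8.6, total output Q = 34.4, price P = 112.5.
Under competition P = MC = 91, so Q = (198.5 − 91)/2.5 = 43.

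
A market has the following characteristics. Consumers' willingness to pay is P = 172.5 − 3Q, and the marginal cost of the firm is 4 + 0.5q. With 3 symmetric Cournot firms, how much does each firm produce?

q_i = 13.48

Cournot with 3 identical firms: the symmetric best-response condition is 172.5 − 12q = 4 + 0.5q. Each firm produces q = 13.48, total output Q = 40.44, price P = 51.18.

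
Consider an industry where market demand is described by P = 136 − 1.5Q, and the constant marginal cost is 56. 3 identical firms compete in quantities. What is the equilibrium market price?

P = 76

Cournot with 3 identical firms: the symmetric best-response condition is 136 − 6q = 56. Each firm produces q = 40/3, total output Q = 40, price P = 76.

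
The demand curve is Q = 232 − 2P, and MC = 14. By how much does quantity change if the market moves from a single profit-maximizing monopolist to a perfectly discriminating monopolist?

Q rises by 102

Inverting demand: P = 116 − 0.5Q.
The monopolist equates marginal revenue to marginal cost: 116 − Q = 14, so Q = 102. From demand, P = 65.
Under first-degree price discrimination the firm charges each unit its demand price and produces up to where P = MC, i.e. Q = 204. Consumer surplus is zero; producer surplus equals total surplus.
Change in quantity: 204 − 102 = 102.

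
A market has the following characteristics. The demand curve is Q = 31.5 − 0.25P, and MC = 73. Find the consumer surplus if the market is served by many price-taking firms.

CS = 351.125

Inverting demand: P = 126 − 4Q.
Perfect competition: P = MC = 73, so 126 − 4Q = 73 and Q = 13.25.
CS = ½·(126 − 73)·13.25 = 351.125.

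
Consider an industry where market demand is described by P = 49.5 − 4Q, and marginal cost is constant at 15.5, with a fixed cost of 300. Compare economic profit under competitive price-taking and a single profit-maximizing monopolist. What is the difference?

π rises by 72.25

Competitive firms price at marginal cost: P = 15.5, giving Q = 8.5.
Profit = (15.5 − 15.5)·8.5 − 300 = −300.
The monopolist equates marginal revenue to marginal cost: 49.5 − 8Q = 15.5, so Q = 4.25. From demand, P = 32.5.
Profit = (32.5 − 15.5)·4.25 − 300 = −227.75.
Change in economic profit: −227.75 − −300 = 72.25.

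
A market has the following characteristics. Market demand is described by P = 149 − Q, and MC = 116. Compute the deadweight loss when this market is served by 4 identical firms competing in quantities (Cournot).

DWL = 21.78

Under competition P = MC = 116, so Q = (149 − 116)/1 = 33.
In a 4-firm Cournot equilibrium, symmetry and the first-order condition give q = (149 − 116)/(5) = 6.6. So Q = 26.4 and P = 122.6.
DWL is the triangle between Q = 26.4 and Q = 33: ½·(33 − 26.4)·(122.6 − 116) = 21.78.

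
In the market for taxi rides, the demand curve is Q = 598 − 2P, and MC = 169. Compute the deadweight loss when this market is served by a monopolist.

Inverting demand: P = 299 − 0.5Q.
Perfect competition: P = MC = 169, so 299 − 0.5Q = 169 and Q = 260.
Monopoly sets MR = MC: 299 − Q = 169 ⇒ Q = 130, P = 299 − 0.5·130 = 234.
DWL is the triangle between Q = 130 and Q = 260: ½·(260 − 130)·(234 − 169) = 4225.

DWL = 4225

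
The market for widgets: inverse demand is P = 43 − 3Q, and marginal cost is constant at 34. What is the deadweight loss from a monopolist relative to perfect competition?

DWL = 3.375

Perfect competition: P = MC = 34, so 43 − 3Q = 34 and Q = 3.
Monopoly sets MR = MC: 43 − 6Q = 34 ⇒ Q = 1.5, P = 43 − 3·1.5 = 38.5.
DWL is the triangle between Q = 1.5 and Q = 3: ½·(3 − 1.5)·(38.5 − 34) = 3.375.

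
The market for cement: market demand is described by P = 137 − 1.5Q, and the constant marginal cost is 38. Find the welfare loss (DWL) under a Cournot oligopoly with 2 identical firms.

Perfect competition: P = MC = 38, so 137 − 1.5Q = 38 and Q = 66.
Cournot with 2 identical firms: the symmetric best-response condition is 137 − 4.5q = 38. Each firm produces q = 22, total output Q = 44, price P = 71.
DWL is the triangle between Q = 44 and Q = 66: ½·(66 − 44)·(71 − 38) = 363.

DWL = 363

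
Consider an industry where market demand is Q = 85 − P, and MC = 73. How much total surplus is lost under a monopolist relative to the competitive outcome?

Inverting demand: P = 85 − Q.
Under competition P = MC = 73, so Q = (85 − 73)/1 = 12.
A monopolist chooses Q where MR = MC. MR = 85 − 2Q; setting this equal to 73 gives Q = 6 and P = 79.
DWL is the triangle between Q = 6 and Q = 12: ½·(12 − 6)·(79 − 73) = 18.

DWL = 18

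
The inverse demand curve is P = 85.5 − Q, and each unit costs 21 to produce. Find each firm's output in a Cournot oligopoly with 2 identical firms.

q_i = 21.5

In a 2-firm Cournot equilibrium, symmetry and the first-order condition give q = (85.5 − 21)/(3) = 21.5. So Q = 43 and P = 42.5.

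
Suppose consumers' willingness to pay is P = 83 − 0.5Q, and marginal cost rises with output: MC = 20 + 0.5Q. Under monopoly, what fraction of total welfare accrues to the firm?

PS/TS = 0.75

The monopolist equates marginal revenue to marginal cost: 83 − Q = 20 + 0.5Q, so Q = 42. From demand, P = 62.
CS = ½·(83 − 62)·42 = 441.
PS = P·Q − VC(Q) = 62·42 − (20·42 + ½·0.5·42²) = 1323.
Share captured = PS/TS = 1323/1764 = 0.75.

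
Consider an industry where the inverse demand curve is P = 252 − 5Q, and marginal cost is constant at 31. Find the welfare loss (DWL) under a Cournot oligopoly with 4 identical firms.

Under competition P = MC = 31, so Q = (252 − 31)/5 = 44.2.
In a 4-firm Cournot equilibrium, symmetry and the first-order condition give q = (252 − 31)/(25) = 8.84. So Q = 35.36 and P = 75.2.
DWL is the triangle between Q = 35.36 and Q = 44.2: ½·(44.2 − 35.36)·(75.2 − 31) = 195.364.

DWL = 195.364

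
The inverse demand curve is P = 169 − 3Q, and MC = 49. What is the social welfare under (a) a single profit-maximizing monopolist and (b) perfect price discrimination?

Monopoly: TS = 1800; Perfect PD: TS = 2400

The monopolist equates marginal revenue to marginal cost: 169 − 6Q = 49, so Q = 20. From demand, P = 109.
CS = ½·(169 − 109)·20 = 600; PS = (109 − 49)·20 = 1200; TS = 1800.
A perfectly discriminating monopolist sells every unit with P(Q) ≥ MC(Q), so output equals the competitive quantity Q = 40. Each buyer pays their reservation price, so CS = 0 and the firm captures all surplus.
TS = 2400 (equal to competitive TS).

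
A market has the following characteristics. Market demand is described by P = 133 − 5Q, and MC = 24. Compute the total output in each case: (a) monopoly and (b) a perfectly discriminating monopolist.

Monopoly: Q = 10.9; Perfect PD: Q = 21.8

The monopolist equates marginal revenue to marginal cost: 133 − 10Q = 24, so Q = 10.9. From demand, P = 78.5.
Under first-degree price discrimination the firm charges each unit its demand price and produces up to where P = MC, i.e. Q = 21.8. Consumer surplus is zero; producer surplus equals total surplus.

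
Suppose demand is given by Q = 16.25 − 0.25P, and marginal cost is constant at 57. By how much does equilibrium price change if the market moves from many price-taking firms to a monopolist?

P rises by 4

Inverting demand: P = 65 − 4Q.
Perfect competition: P = MC = 57, so 65 − 4Q = 57 and Q = 2.
Monopoly sets MR = MC: 65 − 8Q = 57 ⇒ Q = 1, P = 65 − 4·1 = 61.
Change in equilibrium price: 61 − 57 = 4.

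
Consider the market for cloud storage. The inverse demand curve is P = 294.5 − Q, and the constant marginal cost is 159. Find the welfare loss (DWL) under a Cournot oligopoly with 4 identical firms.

Perfect competition: P = MC = 159, so 294.5 − Q = 159 and Q = 135.5.
With 4 symmetric Cournot firms, each firm's FOC gives 294.5 − 5q = 159, so q = 27.1, Q = 4·27.1 = 108.4, and P = 186.1.
DWL is the triangle between Q = 108.4 and Q = 135.5: ½·(135.5 − 108.4)·(186.1 − 159) = 367.205.

DWL = 367.205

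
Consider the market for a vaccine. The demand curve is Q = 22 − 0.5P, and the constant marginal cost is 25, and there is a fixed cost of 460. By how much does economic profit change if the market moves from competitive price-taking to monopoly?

Inverting demand: P = 44 − 2Q.
Perfect competition: P = MC = 25, so 44 − 2Q = 25 and Q = 9.5.
Profit = (25 − 25)·9.5 − 460 = −460.
A monopolist chooses Q where MR = MC. MR = 44 − 4Q; setting this equal to 25 gives Q = 4.75 and P = 34.5.
Profit = (34.5 − 25)·4.75 − 460 = −414.875.
Change in economic profit: −414.875 − −460 = 45.125.

Economic profit rises by 45.125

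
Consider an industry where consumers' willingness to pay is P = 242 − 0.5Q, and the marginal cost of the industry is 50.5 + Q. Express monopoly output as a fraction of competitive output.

Q_m/Q_c = 0.75

Monopoly sets MR = MC: 242 − Q = 50.5 + Q ⇒ Q = 95.75, P = 242 − 0.5·95.75 = 194.125.
Competitive equilibrium sets price equal to marginal cost: 242 − 0.5Q = 50.5 + Q, so Q = 383/3 and P = 1069/6.
Ratio Q_m/Q_c = 95.75/(383/3) = 0.75.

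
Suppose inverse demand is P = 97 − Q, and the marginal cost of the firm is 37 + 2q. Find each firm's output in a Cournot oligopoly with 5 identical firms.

Cournot with 5 identical firms: the symmetric best-response condition is 97 − 6q = 37 + 2q. Each firm produces q = 7.5, total output Q = 37.5, price P = 59.5.

q_i = 7.5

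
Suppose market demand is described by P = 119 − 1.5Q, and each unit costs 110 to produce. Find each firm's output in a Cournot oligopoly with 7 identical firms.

q_i = 0.75

In a 7-firm Cournot equilibrium, symmetry and the first-order condition give q = (119 − 110)/(12) = 0.75. So Q = 5.25 and P = 111.125.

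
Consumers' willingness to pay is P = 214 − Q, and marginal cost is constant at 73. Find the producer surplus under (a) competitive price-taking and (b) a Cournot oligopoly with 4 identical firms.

Perfect competition: P = MC = 73, so 214 − Q = 73 and Q = 141.
PS = (73 − 73)·141 = 0.
In a 4-firm Cournot equilibrium, symmetry and the first-order condition give q = (214 − 73)/(5) = 28.2. So Q = 112.8 and P = 101.2.
PS = (101.2 − 73)·112.8 = 3180.96.

Competition: PS = 0; Cournot: PS = 3180.96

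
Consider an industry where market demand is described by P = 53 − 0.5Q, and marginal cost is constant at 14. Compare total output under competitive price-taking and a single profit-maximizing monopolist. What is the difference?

Perfect competition: P = MC = 14, so 53 − 0.5Q = 14 and Q = 78.
The monopolist equates marginal revenue to marginal cost: 53 − Q = 14, so Q = 39. From demand, P = 33.5.
Change in total output: 39 − 78 = −39.

Total output falls by 39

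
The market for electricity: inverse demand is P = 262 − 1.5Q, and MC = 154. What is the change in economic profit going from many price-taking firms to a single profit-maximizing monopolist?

π rises by 1944

Perfect competition: P = MC = 154, so 262 − 1.5Q = 154 and Q = 72.
Profit = (154 − 154)·72 = 0.
The monopolist equates marginal revenue to marginal cost: 262 − 3Q = 154, so Q = 36. From demand, P = 208.
Profit = (208 − 154)·36 = 1944.
Change in economic profit: 1944 − 0 = 1944.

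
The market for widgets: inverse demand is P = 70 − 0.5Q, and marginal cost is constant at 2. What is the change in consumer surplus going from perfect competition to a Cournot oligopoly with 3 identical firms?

Consumer surplus falls by 2023

Perfect competition: P = MC = 2, so 70 − 0.5Q = 2 and Q = 136.
CS = ½·(70 − 2)·136 = 4624.
Cournot with 3 identical firms: the symmetric best-response condition is 70 − 2q = 2. Each firm produces q = 34, total output Q = 102, price P = 19.
CS = ½·(70 − 19)·102 = 2601.
Change in consumer surplus: 2601 − 4624 = −2023.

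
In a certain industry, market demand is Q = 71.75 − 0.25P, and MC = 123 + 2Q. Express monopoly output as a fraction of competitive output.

Q_m/Q_c = 0.6

Inverting demand: P = 287 − 4Q.
Monopoly sets MR = MC: 287 − 8Q = 123 + 2Q ⇒ Q = 16.4, P = 287 − 4·16.4 = 221.4.
Competitive equilibrium sets price equal to marginal cost: 287 − 4Q = 123 + 2Q, so Q = 82/3 and P = 533/3.
Ratio Q_m/Q_c = 16.4/(82/3) = 0.6.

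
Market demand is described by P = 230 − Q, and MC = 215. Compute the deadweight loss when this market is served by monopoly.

DWL = 28.125

Under competition P = MC = 215, so Q = (230 − 215)/1 = 15.
The monopolist equates marginal revenue to marginal cost: 230 − 2Q = 215, so Q = 7.5. From demand, P = 222.5.
DWL is the triangle between Q = 7.5 and Q = 15: ½·(15 − 7.5)·(222.5 − 215) = 28.125.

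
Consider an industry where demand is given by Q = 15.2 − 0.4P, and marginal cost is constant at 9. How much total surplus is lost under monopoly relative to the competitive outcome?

Inverting demand: P = 38 − 2.5Q.
Perfect competition: P = MC = 9, so 38 − 2.5Q = 9 and Q = 11.6.
A monopolist chooses Q where MR = MC. MR = 38 − 5Q; setting this equal to 9 gives Q = 5.8 and P = 23.5.
DWL is the triangle between Q = 5.8 and Q = 11.6: ½·(11.6 − 5.8)·(23.5 − 9) = 42.05.

DWL = 42.05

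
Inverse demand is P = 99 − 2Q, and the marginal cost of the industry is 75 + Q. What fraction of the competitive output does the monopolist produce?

Q_m/Q_c = 0.6

The monopolist equates marginal revenue to marginal cost: 99 − 4Q = 75 + Q, so Q = 4.8. From demand, P = 89.4.
Competitive equilibrium sets price equal to marginal cost: 99 − 2Q = 75 + Q, so Q = 8 and P = 83.
Ratio Q_m/Q_c = 4.8/8 = 0.6.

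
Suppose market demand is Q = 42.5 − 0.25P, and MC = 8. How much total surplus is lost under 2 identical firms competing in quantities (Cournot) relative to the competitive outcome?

Inverting demand: P = 170 − 4Q.
Perfect competition: P = MC = 8, so 170 − 4Q = 8 and Q = 40.5.
With 2 symmetric Cournot firms, each firm's FOC gives 170 − 12q = 8, so q = 13.5, Q = 2·13.5 = 27, and P = 62.
DWL is the triangle between Q = 27 and Q = 40.5: ½·(40.5 − 27)·(62 − 8) = 364.5.

DWL = 364.5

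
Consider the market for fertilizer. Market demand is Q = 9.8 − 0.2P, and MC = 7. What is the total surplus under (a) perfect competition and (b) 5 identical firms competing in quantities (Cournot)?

Competition: TS = 176.4; Cournot: TS = 171.5

Inverting demand: P = 49 − 5Q.
Competitive firms price at marginal cost: P = 7, giving Q = 8.4.
CS = ½·(49 − 7)·8.4 = 176.4; PS = (7 − 7)·8.4 = 0; TS = 176.4.
With 5 symmetric Cournot firms, each firm's FOC gives 49 − 30q = 7, so q = 1.4, Q = 5·1.4 = 7, and P = 14.
CS = ½·(49 − 14)·7 = 122.5; PS = (14 − 7)·7 = 49; TS = 171.5.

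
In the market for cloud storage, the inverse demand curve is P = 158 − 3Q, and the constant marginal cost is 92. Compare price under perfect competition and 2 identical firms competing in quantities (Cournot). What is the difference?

Competitive firms price at marginal cost: P = 92, giving Q = 22.
Cournot with 2 identical firms: the symmetric best-response condition is 158 − 9q = 92. Each firm produces q = 22/3, total output Q = 44/3, price P = 114.
Change in price: 114 − 92 = 22.

Price rises by 22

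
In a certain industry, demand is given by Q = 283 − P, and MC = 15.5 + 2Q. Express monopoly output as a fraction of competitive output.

Inverting demand: P = 283 − Q.
A monopolist chooses Q where MR = MC. MR = 283 − 2Q; setting this equal to 15.5 + 2Q gives Q = 66.875 and P = 216.125.
Under competition P = MC: 283 − Q = 15.5 + 2Q ⇒ Q = 535/6, P = 1163/6.
Ratio Q_m/Q_c = 66.875/(535/6) = 0.75.

Q_m/Q_c = 0.75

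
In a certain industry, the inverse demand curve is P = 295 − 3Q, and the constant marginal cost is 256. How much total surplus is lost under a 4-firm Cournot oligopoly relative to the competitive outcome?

DWL = 10.14

Perfect competition: P = MC = 256, so 295 − 3Q = 256 and Q = 13.
In a 4-firm Cournot equilibrium, symmetry and the first-order condition give q = (295 − 256)/(15) = 2.6. So Q = 10.4 and P = 263.8.
DWL is the triangle between Q = 10.4 and Q = 13: ½·(13 − 10.4)·(263.8 − 256) = 10.14.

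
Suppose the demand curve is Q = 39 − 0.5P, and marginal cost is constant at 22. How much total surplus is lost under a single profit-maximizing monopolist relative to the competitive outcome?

Inverting demand: P = 78 − 2Q.
Under competition P = MC = 22, so Q = (78 − 22)/2 = 28.
A monopolist chooses Q where MR = MC. MR = 78 − 4Q; setting this equal to 22 gives Q = 14 and P = 50.
DWL is the triangle between Q = 14 and Q = 28: ½·(28 − 14)·(50 − 22) = 196.

DWL = 196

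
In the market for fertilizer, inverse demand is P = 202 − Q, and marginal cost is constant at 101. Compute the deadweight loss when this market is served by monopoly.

DWL = 1275.125

Competitive firms price at marginal cost: P = 101, giving Q = 101.
A monopolist chooses Q where MR = MC. MR = 202 − 2Q; setting this equal to 101 gives Q = 50.5 and P = 151.5.
DWL is the triangle between Q = 50.5 and Q = 101: ½·(101 − 50.5)·(151.5 − 101) = 1275.125.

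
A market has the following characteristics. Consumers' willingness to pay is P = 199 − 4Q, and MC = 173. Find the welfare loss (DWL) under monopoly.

DWL = 21.125

Perfect competition: P = MC = 173, so 199 − 4Q = 173 and Q = 6.5.
The monopolist equates marginal revenue to marginal cost: 199 − 8Q = 173, so Q = 3.25. From demand, P = 186.
DWL is the triangle between Q = 3.25 and Q = 6.5: ½·(6.5 − 3.25)·(186 − 173) = 21.125.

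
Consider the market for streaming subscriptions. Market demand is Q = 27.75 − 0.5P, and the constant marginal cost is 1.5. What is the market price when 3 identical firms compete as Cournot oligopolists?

Inverting demand: P = 55.5 − 2Q.
Cournot with 3 identical firms: the symmetric best-response condition is 55.5 − 8q = 1.5. Each firm produces q = 6.75, total output Q = 20.25, price P = 15.

P = 15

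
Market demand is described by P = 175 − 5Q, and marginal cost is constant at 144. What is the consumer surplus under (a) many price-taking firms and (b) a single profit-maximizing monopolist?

Competition: CS = 96.1; Monopoly: CS = 24.025

Perfect competition: P = MC = 144, so 175 − 5Q = 144 and Q = 6.2.
CS = ½·(175 − 144)·6.2 = 96.1.
A monopolist chooses Q where MR = MC. MR = 175 − 10Q; setting this equal to 144 gives Q = 3.1 and P = 159.5.
CS = ½·(175 − 159.5)·3.1 = 24.025.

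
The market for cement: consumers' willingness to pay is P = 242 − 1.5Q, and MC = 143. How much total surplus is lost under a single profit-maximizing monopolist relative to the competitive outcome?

DWL = 816.75

Perfect competition: P = MC = 143, so 242 − 1.5Q = 143 and Q = 66.
Monopoly sets MR = MC: 242 − 3Q = 143 ⇒ Q = 33, P = 242 − 1.5·33 = 192.5.
DWL is the triangle between Q = 33 and Q = 66: ½·(66 − 33)·(192.5 − 143) = 816.75.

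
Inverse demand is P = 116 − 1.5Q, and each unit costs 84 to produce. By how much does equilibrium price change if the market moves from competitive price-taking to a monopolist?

P rises by 16

Perfect competition: P = MC = 84, so 116 − 1.5Q = 84 and Q = 64/3.
A monopolist chooses Q where MR = MC. MR = 116 − 3Q; setting this equal to 84 gives Q = 32/3 and P = 100.
Change in equilibrium price: 100 − 84 = 16.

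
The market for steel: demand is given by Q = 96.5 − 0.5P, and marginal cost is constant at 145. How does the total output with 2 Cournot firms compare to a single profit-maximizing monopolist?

Cournot: Q = 16; Monopoly: Q = 12

Inverting demand: P = 193 − 2Q.
Cournot with 2 identical firms: the symmetric best-response condition is 193 − 6q = 145. Each firm produces q = 8, total output Q = 16, price P = 161.
The monopolist equates marginal revenue to marginal cost: 193 − 4Q = 145, so Q = 12. From demand, P = 169.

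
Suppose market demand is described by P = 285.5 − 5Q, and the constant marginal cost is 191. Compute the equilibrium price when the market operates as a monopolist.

P = 238.25

Monopoly sets MR = MC: 285.5 − 10Q = 191 ⇒ Q = 9.45, P = 285.5 − 5·9.45 = 238.25.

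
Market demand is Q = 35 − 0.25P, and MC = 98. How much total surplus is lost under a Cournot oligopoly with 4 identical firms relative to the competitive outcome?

Inverting demand: P = 140 − 4Q.
Competitive firms price at marginal cost: P = 98, giving Q = 10.5.
In a 4-firm Cournot equilibrium, symmetry and the first-order condition give q = (140 − 98)/(20) = 2.1. So Q = 8.4 and P = 106.4.
DWL is the triangle between Q = 8.4 and Q = 10.5: ½·(10.5 − 8.4)·(106.4 − 98) = 8.82.

DWL = 8.82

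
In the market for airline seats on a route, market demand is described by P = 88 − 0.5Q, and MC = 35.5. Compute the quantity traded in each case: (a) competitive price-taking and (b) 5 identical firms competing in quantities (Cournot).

Competition: Q = 105; Cournot: Q = 87.5

Perfect competition: P = MC = 35.5, so 88 − 0.5Q = 35.5 and Q = 105.
With 5 symmetric Cournot firms, each firm's FOC gives 88 − 3q = 35.5, so q = 17.5, Q = 5·17.5 = 87.5, and P = 44.25.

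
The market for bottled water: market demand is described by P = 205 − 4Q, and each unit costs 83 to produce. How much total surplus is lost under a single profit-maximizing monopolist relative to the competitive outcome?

Competitive firms price at marginal cost: P = 83, giving Q = 30.5.
Monopoly sets MR = MC: 205 − 8Q = 83 ⇒ Q = 15.25, P = 205 − 4·15.25 = 144.
DWL is the triangle between Q = 15.25 and Q = 30.5: ½·(30.5 − 15.25)·(144 − 83) = 465.125.

DWL = 465.125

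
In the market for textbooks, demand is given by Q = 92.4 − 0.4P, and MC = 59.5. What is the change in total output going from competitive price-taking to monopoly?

Inverting demand: P = 231 − 2.5Q.
Perfect competition: P = MC = 59.5, so 231 − 2.5Q = 59.5 and Q = 68.6.
A monopolist chooses Q where MR = MC. MR = 231 − 5Q; setting this equal to 59.5 gives Q = 34.3 and P = 145.25.
Change in total output: 34.3 − 68.6 = −34.3.

Q falls by 34.3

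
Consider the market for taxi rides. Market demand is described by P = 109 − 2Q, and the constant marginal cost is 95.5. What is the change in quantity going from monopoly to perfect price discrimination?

Q rises by 3.375

A monopolist chooses Q where MR = MC. MR = 109 − 4Q; setting this equal to 95.5 gives Q = 3.375 and P = 102.25.
A perfectly discriminating monopolist sells every unit with P(Q) ≥ MC(Q), so output equals the competitive quantity Q = 6.75. Each buyer pays their reservation price, so CS = 0 and the firm captures all surplus.
Change in quantity: 6.75 − 3.375 = 3.375.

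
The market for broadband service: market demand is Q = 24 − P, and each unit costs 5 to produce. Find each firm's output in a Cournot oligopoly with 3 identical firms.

Inverting demand: P = 24 − Q.
In a 3-firm Cournot equilibrium, symmetry and the first-order condition give q = (24 − 5)/(4) = 4.75. So Q = 14.25 and P = 9.75.

q_i = 4.75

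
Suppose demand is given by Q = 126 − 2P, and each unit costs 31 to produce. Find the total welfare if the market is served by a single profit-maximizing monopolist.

Inverting demand: P = 63 − 0.5Q.
The monopolist equates marginal revenue to marginal cost: 63 − Q = 31, so Q = 32. From demand, P = 47.
CS = ½·(63 − 47)·32 = 256; PS = (47 − 31)·32 = 512; TS = 768.

TS = 768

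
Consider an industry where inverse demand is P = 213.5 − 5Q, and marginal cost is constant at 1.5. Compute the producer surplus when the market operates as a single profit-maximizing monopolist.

The monopolist equates marginal revenue to marginal cost: 213.5 − 10Q = 1.5, so Q = 21.2. From demand, P = 107.5.
PS = (107.5 − 1.5)·21.2 = 2247.2.

PS = 2247.2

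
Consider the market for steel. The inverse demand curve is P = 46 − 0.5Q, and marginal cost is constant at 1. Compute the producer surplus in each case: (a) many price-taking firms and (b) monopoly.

Perfect competition: P = MC = 1, so 46 − 0.5Q = 1 and Q = 90.
PS = (1 − 1)·90 = 0.
A monopolist chooses Q where MR = MC. MR = 46 − Q; setting this equal to 1 gives Q = 45 and P = 23.5.
PS = (23.5 − 1)·45 = 1012.5.

Competition: PS = 0; Monopoly: PS = 1012.5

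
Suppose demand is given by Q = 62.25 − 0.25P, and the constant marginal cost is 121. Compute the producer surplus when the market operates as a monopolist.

PS = 1024

Inverting demand: P = 249 − 4Q.
The monopolist equates marginal revenue to marginal cost: 249 − 8Q = 121, so Q = 16. From demand, P = 185.
PS = (185 − 121)·16 = 1024.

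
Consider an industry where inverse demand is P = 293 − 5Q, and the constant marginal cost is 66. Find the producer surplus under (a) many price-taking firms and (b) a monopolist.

Competition: PS = 0; Monopoly: PS = 2576.45

Competitive firms price at marginal cost: P = 66, giving Q = 45.4.
PS = (66 − 66)·45.4 = 0.
The monopolist equates marginal revenue to marginal cost: 293 − 10Q = 66, so Q = 22.7. From demand, P = 179.5.
PS = (179.5 − 66)·22.7 = 2576.45.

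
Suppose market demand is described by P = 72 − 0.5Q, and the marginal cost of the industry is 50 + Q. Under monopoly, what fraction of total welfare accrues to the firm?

PS/TS = 0.8

A monopolist chooses Q where MR = MC. MR = 72 − Q; setting this equal to 50 + Q gives Q = 11 and P = 66.5.
CS = ½·(72 − 66.5)·11 = 30.25.
PS = P·Q − VC(Q) = 66.5·11 − (50·11 + ½·1·11²) = 121.
Share captured = PS/TS = 121/151.25 = 0.8.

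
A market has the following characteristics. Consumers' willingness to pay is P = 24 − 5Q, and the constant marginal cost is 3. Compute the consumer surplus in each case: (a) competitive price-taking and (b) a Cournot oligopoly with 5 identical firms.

Competition: CS = 44.1; Cournot: CS = 30.625

Perfect competition: P = MC = 3, so 24 − 5Q = 3 and Q = 4.2.
CS = ½·(24 − 3)·4.2 = 44.1.
In a 5-firm Cournot equilibrium, symmetry and the first-order condition give q = (24 − 3)/(30) = 0.7. So Q = 3.5 and P = 6.5.
CS = ½·(24 − 6.5)·3.5 = 30.625.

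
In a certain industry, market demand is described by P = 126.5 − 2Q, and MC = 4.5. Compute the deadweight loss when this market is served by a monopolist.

Under competition P = MC = 4.5, so Q = (126.5 − 4.5)/2 = 61.
Monopoly sets MR = MC: 126.5 − 4Q = 4.5 ⇒ Q = 30.5, P = 126.5 − 2·30.5 = 65.5.
DWL is the triangle between Q = 30.5 and Q = 61: ½·(61 − 30.5)·(65.5 − 4.5) = 930.25.

DWL = 930.25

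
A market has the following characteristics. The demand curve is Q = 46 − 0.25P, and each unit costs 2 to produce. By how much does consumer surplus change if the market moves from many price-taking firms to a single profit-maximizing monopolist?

Consumer surplus falls by 3105.375

Inverting demand: P = 184 − 4Q.
Competitive firms price at marginal cost: P = 2, giving Q = 45.5.
CS = ½·(184 − 2)·45.5 = 4140.5.
The monopolist equates marginal revenue to marginal cost: 184 − 8Q = 2, so Q = 22.75. From demand, P = 93.
CS = ½·(184 − 93)·22.75 = 1035.125.
Change in consumer surplus: 1035.125 − 4140.5 = −3105.375.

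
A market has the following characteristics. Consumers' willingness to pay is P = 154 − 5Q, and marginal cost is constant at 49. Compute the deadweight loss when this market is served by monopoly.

Competitive firms price at marginal cost: P = 49, giving Q = 21.
The monopolist equates marginal revenue to marginal cost: 154 − 10Q = 49, so Q = 10.5. From demand, P = 101.5.
DWL is the triangle between Q = 10.5 and Q = 21: ½·(21 − 10.5)·(101.5 − 49) = 275.625.

DWL = 275.625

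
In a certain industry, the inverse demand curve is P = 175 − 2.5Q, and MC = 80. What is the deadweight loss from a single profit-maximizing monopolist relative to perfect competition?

Perfect competition: P = MC = 80, so 175 − 2.5Q = 80 and Q = 38.
A monopolist chooses Q where MR = MC. MR = 175 − 5Q; setting this equal to 80 gives Q = 19 and P = 127.5.
DWL is the triangle between Q = 19 and Q = 38: ½·(38 − 19)·(127.5 − 80) = 451.25.

DWL = 451.25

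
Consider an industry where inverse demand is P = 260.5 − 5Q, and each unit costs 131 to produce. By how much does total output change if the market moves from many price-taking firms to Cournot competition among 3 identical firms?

Q falls by 6.475

Perfect competition: P = MC = 131, so 260.5 − 5Q = 131 and Q = 25.9.
Cournot with 3 identical firms: the symmetric best-response condition is 260.5 − 20q = 131. Each firm produces q = 6.475, total output Q = 19.425, price P = 163.375.
Change in total output: 19.425 − 25.9 = −6.475.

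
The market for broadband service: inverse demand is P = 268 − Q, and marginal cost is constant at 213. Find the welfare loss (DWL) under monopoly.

Competitive firms price at marginal cost: P = 213, giving Q = 55.
Monopoly sets MR = MC: 268 − 2Q = 213 ⇒ Q = 27.5, P = 268 − 27.5 = 240.5.
DWL is the triangle between Q = 27.5 and Q = 55: ½·(55 − 27.5)·(240.5 − 213) = 378.125.

DWL = 378.125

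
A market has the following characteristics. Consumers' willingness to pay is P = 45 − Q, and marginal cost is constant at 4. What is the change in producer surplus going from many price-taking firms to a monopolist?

Producer surplus rises by 420.25

Perfect competition: P = MC = 4, so 45 − Q = 4 and Q = 41.
PS = (4 − 4)·41 = 0.
Monopoly sets MR = MC: 45 − 2Q = 4 ⇒ Q = 20.5, P = 45 − 20.5 = 24.5.
PS = (24.5 − 4)·20.5 = 420.25.
Change in producer surplus: 420.25 − 0 = 420.25.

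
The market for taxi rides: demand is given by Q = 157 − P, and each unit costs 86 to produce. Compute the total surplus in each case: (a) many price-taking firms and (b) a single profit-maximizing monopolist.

Inverting demand: P = 157 − Q.
Under competition P = MC = 86, so Q = (157 − 86)/1 = 71.
CS = ½·(157 − 86)·71 = 2520.5; PS = (86 − 86)·71 = 0; TS = 2520.5.
The monopolist equates marginal revenue to marginal cost: 157 − 2Q = 86, so Q = 35.5. From demand, P = 121.5.
CS = ½·(157 − 121.5)·35.5 = 630.125; PS = (121.5 − 86)·35.5 = 1260.25; TS = 1890.375.

Competition: TS = 2520.5; Monopoly: TS = 1890.375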